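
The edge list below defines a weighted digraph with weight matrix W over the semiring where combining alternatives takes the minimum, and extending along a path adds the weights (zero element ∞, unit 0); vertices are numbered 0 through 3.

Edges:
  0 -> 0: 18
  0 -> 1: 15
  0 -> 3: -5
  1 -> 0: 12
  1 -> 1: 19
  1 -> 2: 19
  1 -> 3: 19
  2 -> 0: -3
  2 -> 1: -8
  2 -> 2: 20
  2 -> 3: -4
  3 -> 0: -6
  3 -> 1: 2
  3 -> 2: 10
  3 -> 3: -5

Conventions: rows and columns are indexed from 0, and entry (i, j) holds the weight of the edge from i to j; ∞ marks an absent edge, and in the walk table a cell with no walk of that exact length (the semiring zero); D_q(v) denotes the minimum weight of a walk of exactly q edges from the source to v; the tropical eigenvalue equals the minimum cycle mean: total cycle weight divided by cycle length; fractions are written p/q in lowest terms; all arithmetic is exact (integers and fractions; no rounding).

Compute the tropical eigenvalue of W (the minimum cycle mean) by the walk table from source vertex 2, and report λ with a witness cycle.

q=0: [∞, ∞, 0, ∞]
q=1: [-3, -8, 20, -4]
q=2: [-10, -2, 6, -9]
q=3: [-15, -7, 1, -15]
q=4: [-21, -13, -5, -20]
Optimal cycle mean attained by: cycle 0->3->0, total (-5) + (-6), length 2.
Answer: λ = -11/2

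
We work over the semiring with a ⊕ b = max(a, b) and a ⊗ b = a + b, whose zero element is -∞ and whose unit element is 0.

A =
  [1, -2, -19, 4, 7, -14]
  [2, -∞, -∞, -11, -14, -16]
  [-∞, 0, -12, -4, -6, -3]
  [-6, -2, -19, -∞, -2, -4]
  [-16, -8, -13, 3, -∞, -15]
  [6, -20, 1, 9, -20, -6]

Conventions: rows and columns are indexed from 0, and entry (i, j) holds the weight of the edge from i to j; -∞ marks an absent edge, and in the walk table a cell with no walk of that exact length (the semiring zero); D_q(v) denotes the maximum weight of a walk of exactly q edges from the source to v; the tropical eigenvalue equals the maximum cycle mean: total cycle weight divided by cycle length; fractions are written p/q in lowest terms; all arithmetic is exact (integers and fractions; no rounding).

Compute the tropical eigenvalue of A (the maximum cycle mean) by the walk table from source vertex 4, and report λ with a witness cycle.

q=0: [-∞, -∞, -∞, -∞, 0, -∞]
q=1: [-16, -8, -13, 3, -∞, -15]
q=2: [-3, 1, -14, -6, 1, -1]
q=3: [5, -5, 0, 8, 4, -7]
q=4: [6, 6, -6, 9, 12, 4]
q=5: [10, 7, 5, 15, 13, 5]
q=6: [11, 13, 6, 16, 17, 11]
Optimal cycle mean attained by: cycle 0->4->3->5->0, total 7 + 3 + (-4) + 6, length 4.
Answer: λ = 3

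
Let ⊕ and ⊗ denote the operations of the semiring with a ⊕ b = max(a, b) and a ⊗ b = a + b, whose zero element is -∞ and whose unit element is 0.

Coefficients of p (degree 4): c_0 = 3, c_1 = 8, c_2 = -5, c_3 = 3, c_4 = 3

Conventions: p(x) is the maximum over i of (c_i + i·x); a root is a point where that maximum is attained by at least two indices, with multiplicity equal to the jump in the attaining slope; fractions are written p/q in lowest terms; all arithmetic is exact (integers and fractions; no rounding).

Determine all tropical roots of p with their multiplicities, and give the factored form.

hull edge (i=0, c=3) to (i=1, c=8): slope 5, span 1
hull edge (i=1, c=8) to (i=4, c=3): slope -5/3, span 3
Factored form: p(x) = 3 ⊗ (x ⊕ (-5)) ⊗ (x ⊕ 5/3) ⊗ (x ⊕ 5/3) ⊗ (x ⊕ 5/3)
Answer: roots = -5 (mult 1), 5/3 (mult 3)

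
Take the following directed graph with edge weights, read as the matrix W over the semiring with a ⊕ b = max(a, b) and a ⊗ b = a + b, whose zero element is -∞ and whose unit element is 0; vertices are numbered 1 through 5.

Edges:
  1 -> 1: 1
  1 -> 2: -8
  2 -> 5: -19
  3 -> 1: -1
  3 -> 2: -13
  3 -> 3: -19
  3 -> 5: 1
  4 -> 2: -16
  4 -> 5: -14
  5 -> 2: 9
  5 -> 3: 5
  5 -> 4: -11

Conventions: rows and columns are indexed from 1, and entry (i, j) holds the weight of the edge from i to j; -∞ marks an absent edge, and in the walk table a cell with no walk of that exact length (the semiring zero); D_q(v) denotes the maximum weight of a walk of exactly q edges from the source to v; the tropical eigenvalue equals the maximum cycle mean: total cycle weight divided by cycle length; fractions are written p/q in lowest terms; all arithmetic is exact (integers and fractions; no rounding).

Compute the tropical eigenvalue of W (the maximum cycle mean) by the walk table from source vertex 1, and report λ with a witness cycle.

q=0: [0, -∞, -∞, -∞, -∞]
q=1: [1, -8, -∞, -∞, -∞]
q=2: [2, -7, -∞, -∞, -27]
q=3: [3, -6, -22, -38, -26]
q=4: [4, -5, -21, -37, -21]
q=5: [5, -4, -16, -32, -20]
Optimal cycle mean attained by: cycle 3->5->3, total 1 + 5, length 2.
Answer: λ = 3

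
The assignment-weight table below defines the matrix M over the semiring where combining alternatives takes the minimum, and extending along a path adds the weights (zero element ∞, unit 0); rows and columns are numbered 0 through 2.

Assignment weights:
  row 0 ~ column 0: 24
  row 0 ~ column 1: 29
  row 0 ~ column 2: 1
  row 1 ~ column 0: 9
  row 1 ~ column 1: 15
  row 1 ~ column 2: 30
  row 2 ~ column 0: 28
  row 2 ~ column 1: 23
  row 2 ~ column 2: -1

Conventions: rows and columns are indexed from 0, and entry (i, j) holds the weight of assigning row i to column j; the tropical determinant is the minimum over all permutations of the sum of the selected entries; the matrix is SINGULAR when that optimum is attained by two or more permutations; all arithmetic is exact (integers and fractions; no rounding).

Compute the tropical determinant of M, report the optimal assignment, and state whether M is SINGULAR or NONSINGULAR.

σ = (0, 1, 2): 24 + 15 + (-1) = 38
σ = (0, 2, 1): 24 + 30 + 23 = 77
σ = (1, 0, 2): 29 + 9 + (-1) = 37
σ = (1, 2, 0): 29 + 30 + 28 = 87
σ = (2, 0, 1): 1 + 9 + 23 = 33
σ = (2, 1, 0): 1 + 15 + 28 = 44
Optimal value attained by: σ = (2, 0, 1).
Answer: det⊕(M) = 33; verdict: NONSINGULAR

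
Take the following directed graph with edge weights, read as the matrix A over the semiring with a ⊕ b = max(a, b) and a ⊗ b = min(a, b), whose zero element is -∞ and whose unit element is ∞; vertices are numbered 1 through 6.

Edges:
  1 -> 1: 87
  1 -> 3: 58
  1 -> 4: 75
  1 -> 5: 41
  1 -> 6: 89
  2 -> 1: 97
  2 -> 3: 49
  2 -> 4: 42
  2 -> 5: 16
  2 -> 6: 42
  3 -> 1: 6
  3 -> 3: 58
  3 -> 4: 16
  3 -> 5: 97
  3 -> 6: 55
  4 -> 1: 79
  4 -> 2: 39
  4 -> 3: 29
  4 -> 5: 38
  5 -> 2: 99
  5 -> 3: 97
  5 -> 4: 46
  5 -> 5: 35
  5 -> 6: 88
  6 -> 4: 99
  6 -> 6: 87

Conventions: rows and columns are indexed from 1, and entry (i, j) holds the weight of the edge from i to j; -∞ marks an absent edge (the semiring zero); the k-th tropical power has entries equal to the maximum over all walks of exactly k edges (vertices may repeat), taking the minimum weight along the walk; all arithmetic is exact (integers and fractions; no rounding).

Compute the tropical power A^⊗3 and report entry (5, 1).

A^⊗2:
  [87, 41, 58, 89, 58, 87]
  [87, 39, 58, 75, 49, 89]
  [16, 97, 97, 55, 58, 88]
  [79, 38, 58, 75, 41, 79]
  [97, 39, 58, 88, 97, 87]
  [79, 39, 29, 87, 38, 87]
A^⊗3:
  [87, 58, 58, 87, 58, 87]
  [87, 49, 58, 89, 58, 87]
  [97, 58, 58, 88, 97, 87]
  [79, 41, 58, 79, 58, 79]
  [87, 97, 97, 87, 58, 89]
  [79, 39, 58, 87, 41, 87]
Key observation: the optimum is the walk 5->2->1->1, with weight 99 min 97 min 87 = 87.
Optimal value attained by: walk 5->2->1->1.
Answer: (A^⊗3)[5][1] = 87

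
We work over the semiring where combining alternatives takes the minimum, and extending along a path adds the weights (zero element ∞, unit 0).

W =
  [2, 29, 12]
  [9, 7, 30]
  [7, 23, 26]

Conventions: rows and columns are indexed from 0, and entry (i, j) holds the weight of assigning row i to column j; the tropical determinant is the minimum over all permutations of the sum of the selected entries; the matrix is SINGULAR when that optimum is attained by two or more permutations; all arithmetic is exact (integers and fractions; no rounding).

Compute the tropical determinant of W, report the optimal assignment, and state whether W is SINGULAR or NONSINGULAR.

σ = (0, 1, 2): 2 + 7 + 26 = 35
σ = (0, 2, 1): 2 + 30 + 23 = 55
σ = (1, 0, 2): 29 + 9 + 26 = 64
σ = (1, 2, 0): 29 + 30 + 7 = 66
σ = (2, 0, 1): 12 + 9 + 23 = 44
σ = (2, 1, 0): 12 + 7 + 7 = 26
Optimal value attained by: σ = (2, 1, 0).
Answer: det⊕(W) = 26; verdict: NONSINGULAR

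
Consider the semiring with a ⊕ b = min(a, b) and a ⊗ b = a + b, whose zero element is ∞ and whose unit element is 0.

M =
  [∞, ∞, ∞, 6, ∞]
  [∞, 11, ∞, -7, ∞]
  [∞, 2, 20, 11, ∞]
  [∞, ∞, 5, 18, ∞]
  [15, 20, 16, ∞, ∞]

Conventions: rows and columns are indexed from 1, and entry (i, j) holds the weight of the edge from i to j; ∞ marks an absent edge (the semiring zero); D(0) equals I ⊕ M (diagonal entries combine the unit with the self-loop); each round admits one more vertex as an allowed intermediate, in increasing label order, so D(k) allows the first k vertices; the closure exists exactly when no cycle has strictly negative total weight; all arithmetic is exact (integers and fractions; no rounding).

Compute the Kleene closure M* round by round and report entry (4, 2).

D(0):
  [0, ∞, ∞, 6, ∞]
  [∞, 0, ∞, -7, ∞]
  [∞, 2, 0, 11, ∞]
  [∞, ∞, 5, 0, ∞]
  [15, 20, 16, ∞, 0]
D(1):
  [0, ∞, ∞, 6, ∞]
  [∞, 0, ∞, -7, ∞]
  [∞, 2, 0, 11, ∞]
  [∞, ∞, 5, 0, ∞]
  [15, 20, 16, 21, 0]
D(2):
  [0, ∞, ∞, 6, ∞]
  [∞, 0, ∞, -7, ∞]
  [∞, 2, 0, -5, ∞]
  [∞, ∞, 5, 0, ∞]
  [15, 20, 16, 13, 0]
D(3):
  [0, ∞, ∞, 6, ∞]
  [∞, 0, ∞, -7, ∞]
  [∞, 2, 0, -5, ∞]
  [∞, 7, 5, 0, ∞]
  [15, 18, 16, 11, 0]
D(4):
  [0, 13, 11, 6, ∞]
  [∞, 0, -2, -7, ∞]
  [∞, 2, 0, -5, ∞]
  [∞, 7, 5, 0, ∞]
  [15, 18, 16, 11, 0]
D(5):
  [0, 13, 11, 6, ∞]
  [∞, 0, -2, -7, ∞]
  [∞, 2, 0, -5, ∞]
  [∞, 7, 5, 0, ∞]
  [15, 18, 16, 11, 0]
Answer: M*[4][2] = 7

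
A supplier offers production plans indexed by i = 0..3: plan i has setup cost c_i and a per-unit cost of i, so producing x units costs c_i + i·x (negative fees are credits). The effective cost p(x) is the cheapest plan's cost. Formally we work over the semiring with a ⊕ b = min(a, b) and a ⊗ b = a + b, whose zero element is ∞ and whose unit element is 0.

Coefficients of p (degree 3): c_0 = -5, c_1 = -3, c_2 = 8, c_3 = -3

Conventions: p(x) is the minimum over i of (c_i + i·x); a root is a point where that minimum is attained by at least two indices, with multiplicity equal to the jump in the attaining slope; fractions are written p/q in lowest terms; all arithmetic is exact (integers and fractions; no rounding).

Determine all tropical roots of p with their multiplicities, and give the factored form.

hull edge (i=0, c=-5) to (i=3, c=-3): slope 2/3, span 3
Factored form: p(x) = -3 ⊗ (x ⊕ (-2/3)) ⊗ (x ⊕ (-2/3)) ⊗ (x ⊕ (-2/3))
Answer: roots = -2/3 (mult 3)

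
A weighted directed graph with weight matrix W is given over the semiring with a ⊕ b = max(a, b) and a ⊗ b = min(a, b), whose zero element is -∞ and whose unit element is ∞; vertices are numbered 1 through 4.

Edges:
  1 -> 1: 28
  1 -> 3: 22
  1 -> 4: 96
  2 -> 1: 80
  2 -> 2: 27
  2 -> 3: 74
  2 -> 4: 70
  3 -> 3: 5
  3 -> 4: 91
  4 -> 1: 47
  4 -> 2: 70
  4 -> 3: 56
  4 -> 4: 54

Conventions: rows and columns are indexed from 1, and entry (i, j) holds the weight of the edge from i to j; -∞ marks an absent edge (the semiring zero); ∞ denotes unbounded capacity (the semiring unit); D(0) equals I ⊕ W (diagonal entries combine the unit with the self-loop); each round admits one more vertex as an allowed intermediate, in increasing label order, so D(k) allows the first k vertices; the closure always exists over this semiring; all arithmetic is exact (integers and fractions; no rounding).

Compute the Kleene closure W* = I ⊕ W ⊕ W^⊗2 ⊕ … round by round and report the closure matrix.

D(0):
  [∞, -∞, 22, 96]
  [80, ∞, 74, 70]
  [-∞, -∞, ∞, 91]
  [47, 70, 56, ∞]
D(1):
  [∞, -∞, 22, 96]
  [80, ∞, 74, 80]
  [-∞, -∞, ∞, 91]
  [47, 70, 56, ∞]
D(2):
  [∞, -∞, 22, 96]
  [80, ∞, 74, 80]
  [-∞, -∞, ∞, 91]
  [70, 70, 70, ∞]
D(3):
  [∞, -∞, 22, 96]
  [80, ∞, 74, 80]
  [-∞, -∞, ∞, 91]
  [70, 70, 70, ∞]
D(4):
  [∞, 70, 70, 96]
  [80, ∞, 74, 80]
  [70, 70, ∞, 91]
  [70, 70, 70, ∞]
Answer: W* = [[∞, 70, 70, 96], [80, ∞, 74, 80], [70, 70, ∞, 91], [70, 70, 70, ∞]]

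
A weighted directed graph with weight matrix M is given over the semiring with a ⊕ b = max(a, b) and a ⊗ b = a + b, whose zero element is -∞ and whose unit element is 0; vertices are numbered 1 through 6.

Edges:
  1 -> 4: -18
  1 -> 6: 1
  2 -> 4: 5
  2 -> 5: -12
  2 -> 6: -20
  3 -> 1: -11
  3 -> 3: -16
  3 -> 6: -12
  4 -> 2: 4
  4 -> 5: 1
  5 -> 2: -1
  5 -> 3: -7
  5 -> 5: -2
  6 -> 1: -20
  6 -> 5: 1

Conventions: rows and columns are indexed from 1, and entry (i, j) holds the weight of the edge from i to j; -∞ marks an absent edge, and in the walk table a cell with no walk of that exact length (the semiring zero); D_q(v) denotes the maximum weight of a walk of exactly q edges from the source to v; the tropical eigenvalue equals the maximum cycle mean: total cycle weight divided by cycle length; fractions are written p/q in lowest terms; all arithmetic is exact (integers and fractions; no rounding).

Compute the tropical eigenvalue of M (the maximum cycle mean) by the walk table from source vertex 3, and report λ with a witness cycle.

q=0: [-∞, -∞, 0, -∞, -∞, -∞]
q=1: [-11, -∞, -16, -∞, -∞, -12]
q=2: [-27, -∞, -32, -29, -11, -10]
q=3: [-30, -12, -18, -45, -9, -26]
q=4: [-29, -10, -16, -7, -11, -29]
q=5: [-27, -3, -18, -5, -6, -28]
q=6: [-29, -1, -13, 2, -4, -23]
Optimal cycle mean attained by: cycle 2->4->2, total 5 + 4, length 2.
Answer: λ = 9/2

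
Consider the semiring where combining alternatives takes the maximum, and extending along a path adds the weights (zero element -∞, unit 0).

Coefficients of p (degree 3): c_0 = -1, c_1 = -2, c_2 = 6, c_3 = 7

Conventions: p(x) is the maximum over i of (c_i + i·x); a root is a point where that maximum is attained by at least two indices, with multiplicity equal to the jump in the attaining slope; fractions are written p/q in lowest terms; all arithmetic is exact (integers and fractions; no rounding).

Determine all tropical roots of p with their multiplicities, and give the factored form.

hull edge (i=0, c=-1) to (i=2, c=6): slope 7/2, span 2
hull edge (i=2, c=6) to (i=3, c=7): slope 1, span 1
Factored form: p(x) = 7 ⊗ (x ⊕ (-7/2)) ⊗ (x ⊕ (-7/2)) ⊗ (x ⊕ (-1))
Answer: roots = -7/2 (mult 2), -1 (mult 1)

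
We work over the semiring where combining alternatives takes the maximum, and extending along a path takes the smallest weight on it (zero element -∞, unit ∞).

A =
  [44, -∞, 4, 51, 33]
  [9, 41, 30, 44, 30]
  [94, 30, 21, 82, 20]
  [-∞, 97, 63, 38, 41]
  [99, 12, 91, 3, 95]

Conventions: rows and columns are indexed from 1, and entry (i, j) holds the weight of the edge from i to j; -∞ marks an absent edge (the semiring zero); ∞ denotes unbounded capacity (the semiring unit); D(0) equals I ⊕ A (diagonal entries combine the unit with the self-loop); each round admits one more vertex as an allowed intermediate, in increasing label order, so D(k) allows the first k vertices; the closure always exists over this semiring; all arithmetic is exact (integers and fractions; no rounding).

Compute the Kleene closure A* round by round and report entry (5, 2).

D(0):
  [∞, -∞, 4, 51, 33]
  [9, ∞, 30, 44, 30]
  [94, 30, ∞, 82, 20]
  [-∞, 97, 63, ∞, 41]
  [99, 12, 91, 3, ∞]
D(1):
  [∞, -∞, 4, 51, 33]
  [9, ∞, 30, 44, 30]
  [94, 30, ∞, 82, 33]
  [-∞, 97, 63, ∞, 41]
  [99, 12, 91, 51, ∞]
D(2):
  [∞, -∞, 4, 51, 33]
  [9, ∞, 30, 44, 30]
  [94, 30, ∞, 82, 33]
  [9, 97, 63, ∞, 41]
  [99, 12, 91, 51, ∞]
D(3):
  [∞, 4, 4, 51, 33]
  [30, ∞, 30, 44, 30]
  [94, 30, ∞, 82, 33]
  [63, 97, 63, ∞, 41]
  [99, 30, 91, 82, ∞]
D(4):
  [∞, 51, 51, 51, 41]
  [44, ∞, 44, 44, 41]
  [94, 82, ∞, 82, 41]
  [63, 97, 63, ∞, 41]
  [99, 82, 91, 82, ∞]
D(5):
  [∞, 51, 51, 51, 41]
  [44, ∞, 44, 44, 41]
  [94, 82, ∞, 82, 41]
  [63, 97, 63, ∞, 41]
  [99, 82, 91, 82, ∞]
Answer: A*[5][2] = 82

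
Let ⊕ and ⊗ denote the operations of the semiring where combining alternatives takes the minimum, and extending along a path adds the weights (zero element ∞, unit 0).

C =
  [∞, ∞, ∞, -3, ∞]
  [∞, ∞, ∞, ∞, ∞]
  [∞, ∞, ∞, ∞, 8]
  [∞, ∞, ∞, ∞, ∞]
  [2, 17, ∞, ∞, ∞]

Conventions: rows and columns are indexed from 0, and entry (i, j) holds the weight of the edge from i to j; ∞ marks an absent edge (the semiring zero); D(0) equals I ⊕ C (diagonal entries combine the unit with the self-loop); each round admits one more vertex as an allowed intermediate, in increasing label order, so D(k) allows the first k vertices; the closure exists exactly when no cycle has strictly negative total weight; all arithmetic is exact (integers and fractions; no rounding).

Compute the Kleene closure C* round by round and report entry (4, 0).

D(0):
  [0, ∞, ∞, -3, ∞]
  [∞, 0, ∞, ∞, ∞]
  [∞, ∞, 0, ∞, 8]
  [∞, ∞, ∞, 0, ∞]
  [2, 17, ∞, ∞, 0]
D(1):
  [0, ∞, ∞, -3, ∞]
  [∞, 0, ∞, ∞, ∞]
  [∞, ∞, 0, ∞, 8]
  [∞, ∞, ∞, 0, ∞]
  [2, 17, ∞, -1, 0]
D(2):
  [0, ∞, ∞, -3, ∞]
  [∞, 0, ∞, ∞, ∞]
  [∞, ∞, 0, ∞, 8]
  [∞, ∞, ∞, 0, ∞]
  [2, 17, ∞, -1, 0]
D(3):
  [0, ∞, ∞, -3, ∞]
  [∞, 0, ∞, ∞, ∞]
  [∞, ∞, 0, ∞, 8]
  [∞, ∞, ∞, 0, ∞]
  [2, 17, ∞, -1, 0]
D(4):
  [0, ∞, ∞, -3, ∞]
  [∞, 0, ∞, ∞, ∞]
  [∞, ∞, 0, ∞, 8]
  [∞, ∞, ∞, 0, ∞]
  [2, 17, ∞, -1, 0]
D(5):
  [0, ∞, ∞, -3, ∞]
  [∞, 0, ∞, ∞, ∞]
  [10, 25, 0, 7, 8]
  [∞, ∞, ∞, 0, ∞]
  [2, 17, ∞, -1, 0]
Answer: C*[4][0] = 2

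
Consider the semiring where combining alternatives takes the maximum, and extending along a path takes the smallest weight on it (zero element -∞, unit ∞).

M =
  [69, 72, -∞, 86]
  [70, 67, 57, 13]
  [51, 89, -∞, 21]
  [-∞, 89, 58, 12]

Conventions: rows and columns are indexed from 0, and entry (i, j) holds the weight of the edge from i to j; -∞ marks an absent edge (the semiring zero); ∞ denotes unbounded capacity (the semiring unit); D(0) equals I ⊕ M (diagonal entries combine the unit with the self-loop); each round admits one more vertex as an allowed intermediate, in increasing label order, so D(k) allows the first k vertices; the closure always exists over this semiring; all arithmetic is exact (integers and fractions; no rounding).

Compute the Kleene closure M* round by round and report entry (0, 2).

D(0):
  [∞, 72, -∞, 86]
  [70, ∞, 57, 13]
  [51, 89, ∞, 21]
  [-∞, 89, 58, ∞]
D(1):
  [∞, 72, -∞, 86]
  [70, ∞, 57, 70]
  [51, 89, ∞, 51]
  [-∞, 89, 58, ∞]
D(2):
  [∞, 72, 57, 86]
  [70, ∞, 57, 70]
  [70, 89, ∞, 70]
  [70, 89, 58, ∞]
D(3):
  [∞, 72, 57, 86]
  [70, ∞, 57, 70]
  [70, 89, ∞, 70]
  [70, 89, 58, ∞]
D(4):
  [∞, 86, 58, 86]
  [70, ∞, 58, 70]
  [70, 89, ∞, 70]
  [70, 89, 58, ∞]
Answer: M*[0][2] = 58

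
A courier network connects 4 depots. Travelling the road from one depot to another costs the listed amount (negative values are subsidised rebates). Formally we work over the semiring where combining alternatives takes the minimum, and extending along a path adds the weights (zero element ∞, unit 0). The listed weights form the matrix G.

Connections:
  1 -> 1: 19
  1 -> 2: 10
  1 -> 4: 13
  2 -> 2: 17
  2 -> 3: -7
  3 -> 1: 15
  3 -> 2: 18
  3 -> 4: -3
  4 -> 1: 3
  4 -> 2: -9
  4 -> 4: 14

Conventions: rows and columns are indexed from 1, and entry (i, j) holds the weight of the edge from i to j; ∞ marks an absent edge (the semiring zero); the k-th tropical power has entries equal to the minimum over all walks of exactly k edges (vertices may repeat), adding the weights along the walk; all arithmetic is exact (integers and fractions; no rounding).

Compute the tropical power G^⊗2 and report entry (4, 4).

G^⊗2:
  [16, 4, 3, 27]
  [8, 11, 10, -10]
  [0, -12, 11, 11]
  [17, 5, -16, 16]
Key observation: the optimum is the walk 4->1->4, with weight 3 + 13 = 16.
Optimal value attained by: walk 4->1->4.
Answer: (G^⊗2)[4][4] = 16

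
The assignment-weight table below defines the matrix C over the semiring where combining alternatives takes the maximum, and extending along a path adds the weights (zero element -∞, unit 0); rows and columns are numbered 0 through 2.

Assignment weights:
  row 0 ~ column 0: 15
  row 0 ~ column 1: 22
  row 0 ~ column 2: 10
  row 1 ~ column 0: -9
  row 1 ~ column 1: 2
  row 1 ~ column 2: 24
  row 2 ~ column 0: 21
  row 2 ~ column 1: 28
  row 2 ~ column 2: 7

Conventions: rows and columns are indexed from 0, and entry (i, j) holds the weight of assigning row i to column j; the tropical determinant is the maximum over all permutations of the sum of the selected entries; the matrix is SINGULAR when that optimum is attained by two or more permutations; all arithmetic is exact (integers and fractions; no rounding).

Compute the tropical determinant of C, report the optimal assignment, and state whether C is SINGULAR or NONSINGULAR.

σ = (0, 1, 2): 15 + 2 + 7 = 24
σ = (0, 2, 1): 15 + 24 + 28 = 67
σ = (1, 0, 2): 22 + (-9) + 7 = 20
σ = (1, 2, 0): 22 + 24 + 21 = 67
σ = (2, 0, 1): 10 + (-9) + 28 = 29
σ = (2, 1, 0): 10 + 2 + 21 = 33
Optimal value attained by: σ = (0, 2, 1).
Answer: det⊕(C) = 67; verdict: SINGULAR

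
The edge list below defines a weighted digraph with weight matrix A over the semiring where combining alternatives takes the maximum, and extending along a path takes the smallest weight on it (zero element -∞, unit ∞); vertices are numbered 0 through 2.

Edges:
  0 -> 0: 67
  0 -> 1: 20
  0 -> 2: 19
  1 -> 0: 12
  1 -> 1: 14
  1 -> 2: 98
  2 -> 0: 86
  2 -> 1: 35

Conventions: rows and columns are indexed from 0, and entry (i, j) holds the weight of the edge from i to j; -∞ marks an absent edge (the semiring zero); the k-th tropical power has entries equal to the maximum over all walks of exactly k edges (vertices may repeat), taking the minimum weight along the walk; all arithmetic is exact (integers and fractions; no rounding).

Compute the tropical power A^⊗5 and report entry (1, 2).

A^⊗2:
  [67, 20, 20]
  [86, 35, 14]
  [67, 20, 35]
A^⊗3:
  [67, 20, 20]
  [67, 20, 35]
  [67, 35, 20]
A^⊗4:
  [67, 20, 20]
  [67, 35, 20]
  [67, 20, 35]
A^⊗5:
  [67, 20, 20]
  [67, 20, 35]
  [67, 35, 20]
Key observation: the optimum is the walk 1->2->1->2->1->2, with weight 98 min 35 min 98 min 35 min 98 = 35.
Optimal value attained by: walk 1->2->1->2->1->2.
Answer: (A^⊗5)[1][2] = 35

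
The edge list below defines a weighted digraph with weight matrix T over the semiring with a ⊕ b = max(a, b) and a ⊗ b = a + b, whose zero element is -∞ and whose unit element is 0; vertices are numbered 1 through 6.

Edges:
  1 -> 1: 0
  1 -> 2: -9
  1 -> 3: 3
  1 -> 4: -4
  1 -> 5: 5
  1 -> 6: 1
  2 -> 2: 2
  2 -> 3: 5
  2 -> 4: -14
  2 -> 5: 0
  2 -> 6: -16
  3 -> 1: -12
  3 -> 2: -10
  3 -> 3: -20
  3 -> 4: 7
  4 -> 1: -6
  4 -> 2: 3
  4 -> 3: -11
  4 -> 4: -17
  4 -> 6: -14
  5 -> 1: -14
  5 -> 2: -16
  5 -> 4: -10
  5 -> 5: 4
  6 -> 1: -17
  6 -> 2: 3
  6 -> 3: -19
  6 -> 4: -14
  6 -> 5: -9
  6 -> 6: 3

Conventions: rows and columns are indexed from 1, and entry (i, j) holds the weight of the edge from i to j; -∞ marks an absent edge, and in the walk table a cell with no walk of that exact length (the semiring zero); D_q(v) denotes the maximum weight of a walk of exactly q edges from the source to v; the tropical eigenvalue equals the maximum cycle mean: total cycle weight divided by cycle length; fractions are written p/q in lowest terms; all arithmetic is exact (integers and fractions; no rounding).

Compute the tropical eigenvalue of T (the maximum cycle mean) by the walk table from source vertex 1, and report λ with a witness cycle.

q=0: [0, -∞, -∞, -∞, -∞, -∞]
q=1: [0, -9, 3, -4, 5, 1]
q=2: [0, 4, 3, 10, 9, 4]
q=3: [4, 13, 9, 10, 13, 7]
q=4: [4, 15, 18, 16, 17, 10]
q=5: [10, 19, 20, 25, 21, 13]
q=6: [19, 28, 24, 27, 25, 16]
Optimal cycle mean attained by: cycle 2->3->4->2, total 5 + 7 + 3, length 3.
Answer: λ = 5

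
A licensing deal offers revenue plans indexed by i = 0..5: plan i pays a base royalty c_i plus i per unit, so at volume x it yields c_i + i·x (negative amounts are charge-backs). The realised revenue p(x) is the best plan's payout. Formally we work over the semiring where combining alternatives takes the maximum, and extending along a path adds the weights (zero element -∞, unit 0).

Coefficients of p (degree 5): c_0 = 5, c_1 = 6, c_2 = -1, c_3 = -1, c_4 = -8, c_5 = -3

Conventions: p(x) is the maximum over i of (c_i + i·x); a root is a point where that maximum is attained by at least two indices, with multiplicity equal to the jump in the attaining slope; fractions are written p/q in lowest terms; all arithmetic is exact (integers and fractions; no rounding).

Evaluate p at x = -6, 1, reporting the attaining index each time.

p(-6) = max(5+0·(-6)=5, 6+1·(-6)=0, -1+2·(-6)=-13, -1+3·(-6)=-19, -8+4·(-6)=-32, -3+5·(-6)=-33) = 5 (attained by i=0)
p(1) = max(5+0·1=5, 6+1·1=7, -1+2·1=1, -1+3·1=2, -8+4·1=-4, -3+5·1=2) = 7 (attained by i=1)
Answer: p(-6) = 5; p(1) = 7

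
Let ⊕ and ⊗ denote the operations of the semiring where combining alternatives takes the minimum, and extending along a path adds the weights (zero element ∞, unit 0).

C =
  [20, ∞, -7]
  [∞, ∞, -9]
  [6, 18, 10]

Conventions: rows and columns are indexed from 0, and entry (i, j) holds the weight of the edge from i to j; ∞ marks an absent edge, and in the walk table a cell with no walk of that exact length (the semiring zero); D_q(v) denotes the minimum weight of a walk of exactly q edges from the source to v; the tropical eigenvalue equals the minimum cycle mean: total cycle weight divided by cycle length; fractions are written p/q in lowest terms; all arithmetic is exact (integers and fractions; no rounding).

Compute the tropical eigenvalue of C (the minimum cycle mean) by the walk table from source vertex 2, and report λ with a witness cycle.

q=0: [∞, ∞, 0]
q=1: [6, 18, 10]
q=2: [16, 28, -1]
q=3: [5, 17, 9]
Optimal cycle mean attained by: cycle 0->2->0, total (-7) + 6, length 2.
Answer: λ = -1/2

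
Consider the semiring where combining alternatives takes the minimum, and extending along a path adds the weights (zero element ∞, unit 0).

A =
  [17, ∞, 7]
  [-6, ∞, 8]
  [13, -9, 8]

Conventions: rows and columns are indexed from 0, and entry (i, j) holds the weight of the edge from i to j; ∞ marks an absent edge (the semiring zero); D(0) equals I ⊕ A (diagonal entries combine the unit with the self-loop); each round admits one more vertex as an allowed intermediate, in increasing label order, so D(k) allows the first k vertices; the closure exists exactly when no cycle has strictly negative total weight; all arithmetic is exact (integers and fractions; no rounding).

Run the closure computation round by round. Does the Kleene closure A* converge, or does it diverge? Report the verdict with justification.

D(0):
  [0, ∞, 7]
  [-6, 0, 8]
  [13, -9, 0]
D(1):
  [0, ∞, 7]
  [-6, 0, 1]
  [13, -9, 0]
Detection: at round 2, diagonal entry (2, 2) turns strictly negative.
Key observation: the cycle 2->1->0->2 has total weight (-9) + (-6) + 7, which is strictly negative.
Answer: DIVERGES — negative cycle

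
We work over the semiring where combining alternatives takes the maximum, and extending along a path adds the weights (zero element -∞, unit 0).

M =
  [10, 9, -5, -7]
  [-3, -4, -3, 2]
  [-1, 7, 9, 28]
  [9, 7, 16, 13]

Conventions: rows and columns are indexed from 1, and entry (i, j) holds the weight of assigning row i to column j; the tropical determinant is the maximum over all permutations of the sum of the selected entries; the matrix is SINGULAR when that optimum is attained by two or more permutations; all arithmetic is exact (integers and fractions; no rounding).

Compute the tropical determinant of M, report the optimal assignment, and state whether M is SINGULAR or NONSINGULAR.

σ = (1, 2, 3, 4): 10 + (-4) + 9 + 13 = 28
σ = (1, 2, 4, 3): 10 + (-4) + 28 + 16 = 50
σ = (1, 3, 2, 4): 10 + (-3) + 7 + 13 = 27
σ = (1, 3, 4, 2): 10 + (-3) + 28 + 7 = 42
σ = (1, 4, 2, 3): 10 + 2 + 7 + 16 = 35
σ = (1, 4, 3, 2): 10 + 2 + 9 + 7 = 28
σ = (2, 1, 3, 4): 9 + (-3) + 9 + 13 = 28
σ = (2, 1, 4, 3): 9 + (-3) + 28 + 16 = 50
σ = (2, 3, 1, 4): 9 + (-3) + (-1) + 13 = 18
σ = (2, 3, 4, 1): 9 + (-3) + 28 + 9 = 43
σ = (2, 4, 1, 3): 9 + 2 + (-1) + 16 = 26
σ = (2, 4, 3, 1): 9 + 2 + 9 + 9 = 29
σ = (3, 1, 2, 4): (-5) + (-3) + 7 + 13 = 12
σ = (3, 1, 4, 2): (-5) + (-3) + 28 + 7 = 27
σ = (3, 2, 1, 4): (-5) + (-4) + (-1) + 13 = 3
σ = (3, 2, 4, 1): (-5) + (-4) + 28 + 9 = 28
σ = (3, 4, 1, 2): (-5) + 2 + (-1) + 7 = 3
σ = (3, 4, 2, 1): (-5) + 2 + 7 + 9 = 13
σ = (4, 1, 2, 3): (-7) + (-3) + 7 + 16 = 13
σ = (4, 1, 3, 2): (-7) + (-3) + 9 + 7 = 6
σ = (4, 2, 1, 3): (-7) + (-4) + (-1) + 16 = 4
σ = (4, 2, 3, 1): (-7) + (-4) + 9 + 9 = 7
σ = (4, 3, 1, 2): (-7) + (-3) + (-1) + 7 = -4
σ = (4, 3, 2, 1): (-7) + (-3) + 7 + 9 = 6
Optimal value attained by: σ = (1, 2, 4, 3).
Answer: det⊕(M) = 50; verdict: SINGULAR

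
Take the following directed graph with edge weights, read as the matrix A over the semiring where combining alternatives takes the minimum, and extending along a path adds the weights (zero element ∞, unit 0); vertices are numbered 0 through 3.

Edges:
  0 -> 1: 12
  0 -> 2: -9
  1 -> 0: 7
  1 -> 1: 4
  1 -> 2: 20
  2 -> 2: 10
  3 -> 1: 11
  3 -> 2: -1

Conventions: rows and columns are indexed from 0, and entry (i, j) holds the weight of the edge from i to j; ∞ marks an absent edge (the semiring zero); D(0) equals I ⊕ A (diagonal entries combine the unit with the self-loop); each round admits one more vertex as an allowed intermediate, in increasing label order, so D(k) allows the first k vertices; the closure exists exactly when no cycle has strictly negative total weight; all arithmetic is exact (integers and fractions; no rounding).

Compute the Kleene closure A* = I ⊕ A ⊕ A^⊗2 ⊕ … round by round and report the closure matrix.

D(0):
  [0, 12, -9, ∞]
  [7, 0, 20, ∞]
  [∞, ∞, 0, ∞]
  [∞, 11, -1, 0]
D(1):
  [0, 12, -9, ∞]
  [7, 0, -2, ∞]
  [∞, ∞, 0, ∞]
  [∞, 11, -1, 0]
D(2):
  [0, 12, -9, ∞]
  [7, 0, -2, ∞]
  [∞, ∞, 0, ∞]
  [18, 11, -1, 0]
D(3):
  [0, 12, -9, ∞]
  [7, 0, -2, ∞]
  [∞, ∞, 0, ∞]
  [18, 11, -1, 0]
D(4):
  [0, 12, -9, ∞]
  [7, 0, -2, ∞]
  [∞, ∞, 0, ∞]
  [18, 11, -1, 0]
Answer: A* = [[0, 12, -9, ∞], [7, 0, -2, ∞], [∞, ∞, 0, ∞], [18, 11, -1, 0]]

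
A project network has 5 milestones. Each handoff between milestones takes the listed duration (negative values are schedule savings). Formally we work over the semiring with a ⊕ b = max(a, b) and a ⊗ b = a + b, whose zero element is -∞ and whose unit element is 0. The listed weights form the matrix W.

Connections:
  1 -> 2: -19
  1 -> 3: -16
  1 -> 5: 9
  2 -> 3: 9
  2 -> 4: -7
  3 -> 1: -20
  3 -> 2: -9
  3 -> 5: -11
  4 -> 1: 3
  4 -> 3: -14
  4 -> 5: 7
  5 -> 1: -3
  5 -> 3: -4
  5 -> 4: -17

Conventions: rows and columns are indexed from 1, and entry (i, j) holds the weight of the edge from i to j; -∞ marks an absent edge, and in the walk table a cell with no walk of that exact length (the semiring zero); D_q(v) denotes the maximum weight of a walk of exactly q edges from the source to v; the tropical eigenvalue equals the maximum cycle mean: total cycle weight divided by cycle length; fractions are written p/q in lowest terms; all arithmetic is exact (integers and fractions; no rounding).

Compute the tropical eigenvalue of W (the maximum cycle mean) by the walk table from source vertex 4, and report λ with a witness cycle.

q=0: [-∞, -∞, -∞, 0, -∞]
q=1: [3, -∞, -14, -∞, 7]
q=2: [4, -16, 3, -10, 12]
q=3: [9, -6, 8, -5, 13]
q=4: [10, -1, 9, -4, 18]
q=5: [15, 0, 14, 1, 19]
Optimal cycle mean attained by: cycle 1->5->1, total 9 + (-3), length 2.
Answer: λ = 3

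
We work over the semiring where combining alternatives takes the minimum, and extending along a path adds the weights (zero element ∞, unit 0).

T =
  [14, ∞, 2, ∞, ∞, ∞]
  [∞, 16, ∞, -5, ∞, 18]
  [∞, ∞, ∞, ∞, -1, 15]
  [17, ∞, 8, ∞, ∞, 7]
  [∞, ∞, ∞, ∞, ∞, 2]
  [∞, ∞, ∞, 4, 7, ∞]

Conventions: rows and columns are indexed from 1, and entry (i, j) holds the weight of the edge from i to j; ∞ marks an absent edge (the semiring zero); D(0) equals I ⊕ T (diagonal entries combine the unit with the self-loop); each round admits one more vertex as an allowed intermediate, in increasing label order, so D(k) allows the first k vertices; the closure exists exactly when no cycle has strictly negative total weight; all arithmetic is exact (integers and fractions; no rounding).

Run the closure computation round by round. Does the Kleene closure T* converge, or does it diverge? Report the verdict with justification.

D(0):
  [0, ∞, 2, ∞, ∞, ∞]
  [∞, 0, ∞, -5, ∞, 18]
  [∞, ∞, 0, ∞, -1, 15]
  [17, ∞, 8, 0, ∞, 7]
  [∞, ∞, ∞, ∞, 0, 2]
  [∞, ∞, ∞, 4, 7, 0]
D(1):
  [0, ∞, 2, ∞, ∞, ∞]
  [∞, 0, ∞, -5, ∞, 18]
  [∞, ∞, 0, ∞, -1, 15]
  [17, ∞, 8, 0, ∞, 7]
  [∞, ∞, ∞, ∞, 0, 2]
  [∞, ∞, ∞, 4, 7, 0]
D(2):
  [0, ∞, 2, ∞, ∞, ∞]
  [∞, 0, ∞, -5, ∞, 18]
  [∞, ∞, 0, ∞, -1, 15]
  [17, ∞, 8, 0, ∞, 7]
  [∞, ∞, ∞, ∞, 0, 2]
  [∞, ∞, ∞, 4, 7, 0]
D(3):
  [0, ∞, 2, ∞, 1, 17]
  [∞, 0, ∞, -5, ∞, 18]
  [∞, ∞, 0, ∞, -1, 15]
  [17, ∞, 8, 0, 7, 7]
  [∞, ∞, ∞, ∞, 0, 2]
  [∞, ∞, ∞, 4, 7, 0]
D(4):
  [0, ∞, 2, ∞, 1, 17]
  [12, 0, 3, -5, 2, 2]
  [∞, ∞, 0, ∞, -1, 15]
  [17, ∞, 8, 0, 7, 7]
  [∞, ∞, ∞, ∞, 0, 2]
  [21, ∞, 12, 4, 7, 0]
D(5):
  [0, ∞, 2, ∞, 1, 3]
  [12, 0, 3, -5, 2, 2]
  [∞, ∞, 0, ∞, -1, 1]
  [17, ∞, 8, 0, 7, 7]
  [∞, ∞, ∞, ∞, 0, 2]
  [21, ∞, 12, 4, 7, 0]
D(6):
  [0, ∞, 2, 7, 1, 3]
  [12, 0, 3, -5, 2, 2]
  [22, ∞, 0, 5, -1, 1]
  [17, ∞, 8, 0, 7, 7]
  [23, ∞, 14, 6, 0, 2]
  [21, ∞, 12, 4, 7, 0]
Key observation: every diagonal entry stays at the unit through all rounds, so no improving cycle exists.
Answer: CONVERGES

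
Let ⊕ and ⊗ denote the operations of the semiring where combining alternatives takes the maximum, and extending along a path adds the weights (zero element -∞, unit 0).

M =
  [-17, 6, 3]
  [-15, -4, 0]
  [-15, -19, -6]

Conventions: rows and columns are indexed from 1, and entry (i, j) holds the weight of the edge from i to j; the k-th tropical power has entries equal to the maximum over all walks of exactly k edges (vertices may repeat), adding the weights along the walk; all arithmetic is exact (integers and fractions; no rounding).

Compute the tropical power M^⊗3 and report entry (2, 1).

M^⊗2:
  [-9, 2, 6]
  [-15, -8, -4]
  [-21, -9, -12]
M^⊗3:
  [-9, -2, 2]
  [-19, -9, -8]
  [-24, -13, -9]
Key observation: the optimum is the walk 2->2->3->1, with weight (-4) + 0 + (-15) = -19.
Optimal value attained by: walk 2->2->3->1.
Answer: (M^⊗3)[2][1] = -19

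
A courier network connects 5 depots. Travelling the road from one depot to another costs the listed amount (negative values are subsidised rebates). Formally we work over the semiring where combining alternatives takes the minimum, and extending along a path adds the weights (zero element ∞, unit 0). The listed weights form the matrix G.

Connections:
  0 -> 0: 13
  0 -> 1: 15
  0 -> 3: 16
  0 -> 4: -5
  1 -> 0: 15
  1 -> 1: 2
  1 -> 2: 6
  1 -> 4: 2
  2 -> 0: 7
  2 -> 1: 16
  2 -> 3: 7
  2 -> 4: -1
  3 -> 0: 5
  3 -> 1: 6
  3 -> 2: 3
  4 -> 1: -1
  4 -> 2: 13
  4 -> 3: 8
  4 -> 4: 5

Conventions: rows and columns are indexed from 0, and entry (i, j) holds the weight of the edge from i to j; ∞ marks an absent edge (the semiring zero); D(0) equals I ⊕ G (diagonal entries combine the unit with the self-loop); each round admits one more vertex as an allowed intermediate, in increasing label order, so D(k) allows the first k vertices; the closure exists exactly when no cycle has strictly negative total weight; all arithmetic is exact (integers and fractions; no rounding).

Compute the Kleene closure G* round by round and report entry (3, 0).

D(0):
  [0, 15, ∞, 16, -5]
  [15, 0, 6, ∞, 2]
  [7, 16, 0, 7, -1]
  [5, 6, 3, 0, ∞]
  [∞, -1, 13, 8, 0]
D(1):
  [0, 15, ∞, 16, -5]
  [15, 0, 6, 31, 2]
  [7, 16, 0, 7, -1]
  [5, 6, 3, 0, 0]
  [∞, -1, 13, 8, 0]
D(2):
  [0, 15, 21, 16, -5]
  [15, 0, 6, 31, 2]
  [7, 16, 0, 7, -1]
  [5, 6, 3, 0, 0]
  [14, -1, 5, 8, 0]
D(3):
  [0, 15, 21, 16, -5]
  [13, 0, 6, 13, 2]
  [7, 16, 0, 7, -1]
  [5, 6, 3, 0, 0]
  [12, -1, 5, 8, 0]
D(4):
  [0, 15, 19, 16, -5]
  [13, 0, 6, 13, 2]
  [7, 13, 0, 7, -1]
  [5, 6, 3, 0, 0]
  [12, -1, 5, 8, 0]
D(5):
  [0, -6, 0, 3, -5]
  [13, 0, 6, 10, 2]
  [7, -2, 0, 7, -1]
  [5, -1, 3, 0, 0]
  [12, -1, 5, 8, 0]
Answer: G*[3][0] = 5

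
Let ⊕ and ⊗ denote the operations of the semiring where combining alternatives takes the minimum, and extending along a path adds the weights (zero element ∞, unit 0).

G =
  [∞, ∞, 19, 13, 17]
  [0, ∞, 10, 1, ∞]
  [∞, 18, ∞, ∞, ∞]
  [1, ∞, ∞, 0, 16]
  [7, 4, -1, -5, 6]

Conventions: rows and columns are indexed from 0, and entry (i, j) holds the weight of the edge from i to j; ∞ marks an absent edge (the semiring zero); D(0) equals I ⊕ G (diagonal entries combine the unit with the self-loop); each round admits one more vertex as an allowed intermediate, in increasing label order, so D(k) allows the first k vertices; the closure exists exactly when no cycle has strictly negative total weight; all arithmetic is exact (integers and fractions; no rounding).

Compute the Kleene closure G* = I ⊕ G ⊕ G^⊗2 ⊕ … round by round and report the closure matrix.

D(0):
  [0, ∞, 19, 13, 17]
  [0, 0, 10, 1, ∞]
  [∞, 18, 0, ∞, ∞]
  [1, ∞, ∞, 0, 16]
  [7, 4, -1, -5, 0]
D(1):
  [0, ∞, 19, 13, 17]
  [0, 0, 10, 1, 17]
  [∞, 18, 0, ∞, ∞]
  [1, ∞, 20, 0, 16]
  [7, 4, -1, -5, 0]
D(2):
  [0, ∞, 19, 13, 17]
  [0, 0, 10, 1, 17]
  [18, 18, 0, 19, 35]
  [1, ∞, 20, 0, 16]
  [4, 4, -1, -5, 0]
D(3):
  [0, 37, 19, 13, 17]
  [0, 0, 10, 1, 17]
  [18, 18, 0, 19, 35]
  [1, 38, 20, 0, 16]
  [4, 4, -1, -5, 0]
D(4):
  [0, 37, 19, 13, 17]
  [0, 0, 10, 1, 17]
  [18, 18, 0, 19, 35]
  [1, 38, 20, 0, 16]
  [-4, 4, -1, -5, 0]
D(5):
  [0, 21, 16, 12, 17]
  [0, 0, 10, 1, 17]
  [18, 18, 0, 19, 35]
  [1, 20, 15, 0, 16]
  [-4, 4, -1, -5, 0]
Answer: G* = [[0, 21, 16, 12, 17], [0, 0, 10, 1, 17], [18, 18, 0, 19, 35], [1, 20, 15, 0, 16], [-4, 4, -1, -5, 0]]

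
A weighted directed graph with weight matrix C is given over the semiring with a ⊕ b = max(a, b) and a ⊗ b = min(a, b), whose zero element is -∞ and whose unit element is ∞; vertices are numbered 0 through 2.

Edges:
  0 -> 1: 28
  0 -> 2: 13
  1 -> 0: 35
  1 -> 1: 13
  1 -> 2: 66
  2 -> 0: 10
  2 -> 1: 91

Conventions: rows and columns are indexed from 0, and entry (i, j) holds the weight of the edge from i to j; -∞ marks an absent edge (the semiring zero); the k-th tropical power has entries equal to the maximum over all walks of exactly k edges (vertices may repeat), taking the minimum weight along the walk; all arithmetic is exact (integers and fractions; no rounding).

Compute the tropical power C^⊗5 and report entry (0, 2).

C^⊗2:
  [28, 13, 28]
  [13, 66, 13]
  [35, 13, 66]
C^⊗3:
  [13, 28, 13]
  [35, 13, 66]
  [13, 66, 13]
C^⊗4:
  [28, 13, 28]
  [13, 66, 13]
  [35, 13, 66]
C^⊗5:
  [13, 28, 13]
  [35, 13, 66]
  [13, 66, 13]
Key observation: the optimum is the walk 0->1->0->1->0->2, with weight 28 min 35 min 28 min 35 min 13 = 13.
Optimal value attained by: walk 0->1->0->1->0->2.
Answer: (C^⊗5)[0][2] = 13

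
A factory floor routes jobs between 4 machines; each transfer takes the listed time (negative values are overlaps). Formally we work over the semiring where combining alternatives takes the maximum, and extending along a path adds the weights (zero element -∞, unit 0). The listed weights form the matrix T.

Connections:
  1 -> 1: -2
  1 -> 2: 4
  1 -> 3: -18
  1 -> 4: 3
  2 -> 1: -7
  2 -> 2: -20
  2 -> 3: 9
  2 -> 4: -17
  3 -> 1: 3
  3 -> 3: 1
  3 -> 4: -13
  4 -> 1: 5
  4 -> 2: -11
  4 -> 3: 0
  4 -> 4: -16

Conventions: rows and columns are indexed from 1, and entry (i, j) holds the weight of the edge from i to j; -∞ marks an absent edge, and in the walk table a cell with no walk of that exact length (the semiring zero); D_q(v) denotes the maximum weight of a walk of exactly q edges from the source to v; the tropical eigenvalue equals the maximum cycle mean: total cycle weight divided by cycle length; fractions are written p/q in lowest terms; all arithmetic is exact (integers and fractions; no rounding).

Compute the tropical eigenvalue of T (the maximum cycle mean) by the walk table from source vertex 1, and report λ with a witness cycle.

q=0: [0, -∞, -∞, -∞]
q=1: [-2, 4, -18, 3]
q=2: [8, 2, 13, 1]
q=3: [16, 12, 14, 11]
q=4: [17, 20, 21, 19]
Optimal cycle mean attained by: cycle 1->2->3->1, total 4 + 9 + 3, length 3.
Answer: λ = 16/3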